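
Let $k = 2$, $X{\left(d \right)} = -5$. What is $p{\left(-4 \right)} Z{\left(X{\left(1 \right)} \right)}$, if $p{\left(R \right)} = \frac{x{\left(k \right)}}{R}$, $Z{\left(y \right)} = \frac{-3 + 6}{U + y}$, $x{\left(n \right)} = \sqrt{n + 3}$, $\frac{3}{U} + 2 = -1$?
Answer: $\frac{\sqrt{5}}{8} \approx 0.27951$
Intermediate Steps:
$U = -1$ ($U = \frac{3}{-2 - 1} = \frac{3}{-3} = 3 \left(- \frac{1}{3}\right) = -1$)
$x{\left(n \right)} = \sqrt{3 + n}$
$Z{\left(y \right)} = \frac{3}{-1 + y}$ ($Z{\left(y \right)} = \frac{-3 + 6}{-1 + y} = \frac{3}{-1 + y}$)
$p{\left(R \right)} = \frac{\sqrt{5}}{R}$ ($p{\left(R \right)} = \frac{\sqrt{3 + 2}}{R} = \frac{\sqrt{5}}{R}$)
$p{\left(-4 \right)} Z{\left(X{\left(1 \right)} \right)} = \frac{\sqrt{5}}{-4} \frac{3}{-1 - 5} = \sqrt{5} \left(- \frac{1}{4}\right) \frac{3}{-6} = - \frac{\sqrt{5}}{4} \cdot 3 \left(- \frac{1}{6}\right) = - \frac{\sqrt{5}}{4} \left(- \frac{1}{2}\right) = \frac{\sqrt{5}}{8}$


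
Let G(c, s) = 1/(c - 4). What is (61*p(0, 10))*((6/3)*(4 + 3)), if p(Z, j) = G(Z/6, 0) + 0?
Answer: -427/2 ≈ -213.50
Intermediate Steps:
G(c, s) = 1/(-4 + c)
p(Z, j) = 1/(-4 + Z/6) (p(Z, j) = 1/(-4 + Z/6) + 0 = 1/(-4 + Z/6))
(61*p(0, 10))*((6/3)*(4 + 3)) = (61*(6/(-24 + 0)))*((6/3)*(4 + 3)) = (61*(6/(-24)))*((6*(⅓))*7) = (61*(6*(-1/24)))*(2*7) = (61*(-¼))*14 = -61/4*14 = -427/2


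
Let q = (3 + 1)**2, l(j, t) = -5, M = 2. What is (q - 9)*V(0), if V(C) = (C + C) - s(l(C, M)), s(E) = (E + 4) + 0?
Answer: 7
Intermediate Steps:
s(E) = 4 + E (s(E) = (4 + E) + 0 = 4 + E)
q = 16 (q = 4**2 = 16)
V(C) = 1 + 2*C (V(C) = (C + C) - (4 - 5) = 2*C - 1*(-1) = 2*C + 1 = 1 + 2*C)
(q - 9)*V(0) = (16 - 9)*(1 + 2*0) = 7*(1 + 0) = 7*1 = 7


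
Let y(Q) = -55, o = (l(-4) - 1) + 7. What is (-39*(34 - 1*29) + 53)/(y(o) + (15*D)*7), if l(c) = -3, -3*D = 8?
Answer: 142/335 ≈ 0.42388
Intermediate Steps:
D = -8/3 (D = -⅓*8 = -8/3 ≈ -2.6667)
o = 3 (o = (-3 - 1) + 7 = -4 + 7 = 3)
(-39*(34 - 1*29) + 53)/(y(o) + (15*D)*7) = (-39*(34 - 1*29) + 53)/(-55 + (15*(-8/3))*7) = (-39*(34 - 29) + 53)/(-55 - 40*7) = (-39*5 + 53)/(-55 - 280) = (-195 + 53)/(-335) = -142*(-1/335) = 142/335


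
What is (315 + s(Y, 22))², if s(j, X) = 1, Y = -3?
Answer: 99856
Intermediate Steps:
(315 + s(Y, 22))² = (315 + 1)² = 316² = 99856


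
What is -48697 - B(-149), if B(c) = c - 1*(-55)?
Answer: -48603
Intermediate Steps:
B(c) = 55 + c (B(c) = c + 55 = 55 + c)
-48697 - B(-149) = -48697 - (55 - 149) = -48697 - 1*(-94) = -48697 + 94 = -48603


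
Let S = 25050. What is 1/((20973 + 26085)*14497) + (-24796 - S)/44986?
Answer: -17002466240905/15344720686218 ≈ -1.1080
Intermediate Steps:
1/((20973 + 26085)*14497) + (-24796 - S)/44986 = 1/((20973 + 26085)*14497) + (-24796 - 1*25050)/44986 = (1/14497)/47058 + (-24796 - 25050)*(1/44986) = (1/47058)*(1/14497) - 49846*1/44986 = 1/682199826 - 24923/22493 = -17002466240905/15344720686218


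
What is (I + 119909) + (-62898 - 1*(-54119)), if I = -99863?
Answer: 11267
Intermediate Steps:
(I + 119909) + (-62898 - 1*(-54119)) = (-99863 + 119909) + (-62898 - 1*(-54119)) = 20046 + (-62898 + 54119) = 20046 - 8779 = 11267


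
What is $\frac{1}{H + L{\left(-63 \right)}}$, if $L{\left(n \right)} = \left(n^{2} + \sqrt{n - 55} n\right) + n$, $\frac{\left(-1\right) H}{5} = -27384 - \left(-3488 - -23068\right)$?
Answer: $\frac{119363}{28495285709} + \frac{63 i \sqrt{118}}{56990571418} \approx 4.1889 \cdot 10^{-6} + 1.2008 \cdot 10^{-8} i$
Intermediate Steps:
$H = 234820$ ($H = - 5 \left(-27384 - \left(-3488 - -23068\right)\right) = - 5 \left(-27384 - \left(-3488 + 23068\right)\right) = - 5 \left(-27384 - 19580\right) = \left(-5\right) \left(-46964\right) = 234820$)
$L{\left(n \right)} = n + n^{2} + n \sqrt{-55 + n}$ ($L{\left(n \right)} = \left(n^{2} + \sqrt{-55 + n} n\right) + n = \left(n^{2} + n \sqrt{-55 + n}\right) + n = n + n^{2} + n \sqrt{-55 + n}$)
$\frac{1}{H + L{\left(-63 \right)}} = \frac{1}{234820 - 63 \left(1 - 63 + \sqrt{-55 - 63}\right)} = \frac{1}{234820 - 63 \left(1 - 63 + \sqrt{-118}\right)} = \frac{1}{234820 - 63 \left(1 - 63 + i \sqrt{118}\right)} = \frac{1}{234820 - 63 \left(-62 + i \sqrt{118}\right)} = \frac{1}{234820 + \left(3906 - 63 i \sqrt{118}\right)} = \frac{1}{238726 - 63 i \sqrt{118}}$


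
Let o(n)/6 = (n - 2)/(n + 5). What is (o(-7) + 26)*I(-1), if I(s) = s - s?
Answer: 0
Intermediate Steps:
o(n) = 6*(-2 + n)/(5 + n) (o(n) = 6*((n - 2)/(n + 5)) = 6*((-2 + n)/(5 + n)) = 6*(-2 + n)/(5 + n))
I(s) = 0
(o(-7) + 26)*I(-1) = (6*(-2 - 7)/(5 - 7) + 26)*0 = (6*(-9)/(-2) + 26)*0 = (6*(-½)*(-9) + 26)*0 = (27 + 26)*0 = 53*0 = 0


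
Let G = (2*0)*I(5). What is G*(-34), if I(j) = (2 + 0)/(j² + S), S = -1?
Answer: 0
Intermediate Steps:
I(j) = 2/(-1 + j²) (I(j) = (2 + 0)/(j² - 1) = 2/(-1 + j²))
G = 0 (G = (2*0)*(2/(-1 + 5²)) = 0*(2/(-1 + 25)) = 0*(2/24) = 0*(2*(1/24)) = 0*(1/12) = 0)
G*(-34) = 0*(-34) = 0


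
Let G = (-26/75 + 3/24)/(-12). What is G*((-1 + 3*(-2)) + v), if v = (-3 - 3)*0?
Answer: -931/7200 ≈ -0.12931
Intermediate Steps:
G = 133/7200 (G = (-26*1/75 + 3*(1/24))*(-1/12) = (-26/75 + ⅛)*(-1/12) = -133/600*(-1/12) = 133/7200 ≈ 0.018472)
v = 0 (v = -6*0 = 0)
G*((-1 + 3*(-2)) + v) = 133*((-1 + 3*(-2)) + 0)/7200 = 133*((-1 - 6) + 0)/7200 = 133*(-7 + 0)/7200 = (133/7200)*(-7) = -931/7200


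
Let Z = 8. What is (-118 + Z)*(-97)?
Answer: 10670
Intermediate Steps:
(-118 + Z)*(-97) = (-118 + 8)*(-97) = -110*(-97) = 10670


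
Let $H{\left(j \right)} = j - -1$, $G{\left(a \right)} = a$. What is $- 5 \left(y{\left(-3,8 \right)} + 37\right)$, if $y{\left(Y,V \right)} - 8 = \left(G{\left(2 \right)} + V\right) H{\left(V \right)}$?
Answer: $-675$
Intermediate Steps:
$H{\left(j \right)} = 1 + j$ ($H{\left(j \right)} = j + 1 = 1 + j$)
$y{\left(Y,V \right)} = 8 + \left(1 + V\right) \left(2 + V\right)$ ($y{\left(Y,V \right)} = 8 + \left(2 + V\right) \left(1 + V\right) = 8 + \left(1 + V\right) \left(2 + V\right)$)
$- 5 \left(y{\left(-3,8 \right)} + 37\right) = - 5 \left(\left(10 + 8^{2} + 3 \cdot 8\right) + 37\right) = - 5 \left(\left(10 + 64 + 24\right) + 37\right) = - 5 \left(98 + 37\right) = \left(-5\right) 135 = -675$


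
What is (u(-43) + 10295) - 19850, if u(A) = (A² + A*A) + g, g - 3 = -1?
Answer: -5855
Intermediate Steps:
g = 2 (g = 3 - 1 = 2)
u(A) = 2 + 2*A² (u(A) = (A² + A*A) + 2 = (A² + A²) + 2 = 2*A² + 2 = 2 + 2*A²)
(u(-43) + 10295) - 19850 = ((2 + 2*(-43)²) + 10295) - 19850 = ((2 + 2*1849) + 10295) - 19850 = ((2 + 3698) + 10295) - 19850 = (3700 + 10295) - 19850 = 13995 - 19850 = -5855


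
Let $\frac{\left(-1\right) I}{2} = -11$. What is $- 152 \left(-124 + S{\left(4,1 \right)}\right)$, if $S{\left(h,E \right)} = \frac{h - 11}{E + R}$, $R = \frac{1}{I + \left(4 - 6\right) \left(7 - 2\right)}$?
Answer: $\frac{257792}{13} \approx 19830.0$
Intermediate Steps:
$I = 22$ ($I = \left(-2\right) \left(-11\right) = 22$)
$R = \frac{1}{12}$ ($R = \frac{1}{22 + \left(4 - 6\right) \left(7 - 2\right)} = \frac{1}{22 - 10} = \frac{1}{12} \approx 0.083333$)
$S{\left(h,E \right)} = \frac{-11 + h}{\frac{1}{12} + E}$ ($S{\left(h,E \right)} = \frac{h - 11}{E + \frac{1}{12}} = \frac{-11 + h}{\frac{1}{12} + E}$)
$- 152 \left(-124 + S{\left(4,1 \right)}\right) = - 152 \left(-124 + \frac{12 \left(-11 + 4\right)}{1 + 12 \cdot 1}\right) = - 152 \left(-124 + 12 \frac{1}{1 + 12} \left(-7\right)\right) = - 152 \left(-124 + 12 \cdot \frac{1}{13} \left(-7\right)\right) = - 152 \left(-124 - \frac{84}{13}\right) = \left(-152\right) \left(- \frac{1696}{13}\right) = \frac{257792}{13}$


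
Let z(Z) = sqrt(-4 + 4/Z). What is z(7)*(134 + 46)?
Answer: 360*I*sqrt(42)/7 ≈ 333.3*I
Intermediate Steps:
z(7)*(134 + 46) = (2*sqrt((1 - 1*7)/7))*(134 + 46) = (2*sqrt((1 - 7)/7))*180 = (2*sqrt((1/7)*(-6)))*180 = (2*sqrt(-6/7))*180 = (2*(I*sqrt(42)/7))*180 = (2*I*sqrt(42)/7)*180 = 360*I*sqrt(42)/7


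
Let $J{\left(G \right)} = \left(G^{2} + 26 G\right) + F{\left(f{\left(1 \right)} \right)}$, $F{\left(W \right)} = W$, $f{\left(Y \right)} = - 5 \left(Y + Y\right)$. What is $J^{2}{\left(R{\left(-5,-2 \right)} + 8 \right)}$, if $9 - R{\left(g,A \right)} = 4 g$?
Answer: $5387041$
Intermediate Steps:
$R{\left(g,A \right)} = 9 - 4 g$
$f{\left(Y \right)} = - 10 Y$ ($f{\left(Y \right)} = - 5 \cdot 2 Y = - 10 Y$)
$J{\left(G \right)} = -10 + G^{2} + 26 G$ ($J{\left(G \right)} = \left(G^{2} + 26 G\right) - 10 = -10 + G^{2} + 26 G$)
$J^{2}{\left(R{\left(-5,-2 \right)} + 8 \right)} = \left(-10 + \left(\left(9 - -20\right) + 8\right)^{2} + 26 \left(\left(9 - -20\right) + 8\right)\right)^{2} = \left(-10 + \left(\left(9 + 20\right) + 8\right)^{2} + 26 \left(\left(9 + 20\right) + 8\right)\right)^{2} = \left(-10 + \left(29 + 8\right)^{2} + 26 \left(29 + 8\right)\right)^{2} = \left(-10 + 37^{2} + 26 \cdot 37\right)^{2} = \left(-10 + 1369 + 962\right)^{2} = 2321^{2} = 5387041$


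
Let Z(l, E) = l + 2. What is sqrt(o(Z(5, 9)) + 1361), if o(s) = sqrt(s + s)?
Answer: sqrt(1361 + sqrt(14)) ≈ 36.942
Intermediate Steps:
Z(l, E) = 2 + l
o(s) = sqrt(2)*sqrt(s) (o(s) = sqrt(2*s) = sqrt(2)*sqrt(s))
sqrt(o(Z(5, 9)) + 1361) = sqrt(sqrt(2)*sqrt(2 + 5) + 1361) = sqrt(sqrt(2)*sqrt(7) + 1361) = sqrt(sqrt(14) + 1361) = sqrt(1361 + sqrt(14))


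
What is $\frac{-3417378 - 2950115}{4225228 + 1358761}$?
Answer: $- \frac{6367493}{5583989} \approx -1.1403$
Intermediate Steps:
$\frac{-3417378 - 2950115}{4225228 + 1358761} = - \frac{6367493}{5583989}$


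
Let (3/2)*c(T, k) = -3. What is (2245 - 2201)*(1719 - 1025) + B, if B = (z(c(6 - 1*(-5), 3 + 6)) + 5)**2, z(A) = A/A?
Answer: 30572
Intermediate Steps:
c(T, k) = -2 (c(T, k) = (2/3)*(-3) = -2)
z(A) = 1
B = 36 (B = (1 + 5)**2 = 6**2 = 36)
(2245 - 2201)*(1719 - 1025) + B = (2245 - 2201)*(1719 - 1025) + 36 = 44*694 + 36 = 30536 + 36 = 30572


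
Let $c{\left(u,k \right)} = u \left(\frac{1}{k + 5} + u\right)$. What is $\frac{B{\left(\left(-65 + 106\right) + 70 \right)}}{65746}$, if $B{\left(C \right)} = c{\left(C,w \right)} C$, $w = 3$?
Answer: $\frac{10953369}{525968} \approx 20.825$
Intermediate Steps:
$c{\left(u,k \right)} = u \left(u + \frac{1}{5 + k}\right)$ ($c{\left(u,k \right)} = u \left(\frac{1}{5 + k} + u\right) = u \left(u + \frac{1}{5 + k}\right)$)
$B{\left(C \right)} = \frac{C^{2} \left(1 + 8 C\right)}{8}$ ($B{\left(C \right)} = \frac{C \left(1 + 5 C + 3 C\right)}{5 + 3} C = \frac{C \left(1 + 8 C\right)}{8} C = \frac{C^{2} \left(1 + 8 C\right)}{8}$)
$\frac{B{\left(\left(-65 + 106\right) + 70 \right)}}{65746} = \frac{\left(\left(-65 + 106\right) + 70\right)^{2} \left(\frac{1}{8} + \left(\left(-65 + 106\right) + 70\right)\right)}{65746} = \left(41 + 70\right)^{2} \left(\frac{1}{8} + \left(41 + 70\right)\right) \frac{1}{65746} = 111^{2} \left(\frac{1}{8} + 111\right) \frac{1}{65746} = 12321 \cdot \frac{889}{8} \cdot \frac{1}{65746} = \frac{10953369}{8} \cdot \frac{1}{65746} = \frac{10953369}{525968}$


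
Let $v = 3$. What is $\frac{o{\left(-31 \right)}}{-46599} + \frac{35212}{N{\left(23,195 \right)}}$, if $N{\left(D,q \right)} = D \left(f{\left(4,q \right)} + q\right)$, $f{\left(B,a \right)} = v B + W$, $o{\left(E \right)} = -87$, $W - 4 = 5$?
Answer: $\frac{136773017}{19291986} \approx 7.0896$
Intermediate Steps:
$W = 9$ ($W = 4 + 5 = 9$)
$f{\left(B,a \right)} = 9 + 3 B$ ($f{\left(B,a \right)} = 3 B + 9 = 9 + 3 B$)
$N{\left(D,q \right)} = D \left(21 + q\right)$ ($N{\left(D,q \right)} = D \left(\left(9 + 3 \cdot 4\right) + q\right) = D \left(\left(9 + 12\right) + q\right) = D \left(21 + q\right)$)
$\frac{o{\left(-31 \right)}}{-46599} + \frac{35212}{N{\left(23,195 \right)}} = - \frac{87}{-46599} + \frac{35212}{23 \left(21 + 195\right)} = \left(-87\right) \left(- \frac{1}{46599}\right) + \frac{35212}{23 \cdot 216} = \frac{29}{15533} + \frac{35212}{4968} = \frac{29}{15533} + 35212 \cdot \frac{1}{4968} = \frac{29}{15533} + \frac{8803}{1242} = \frac{136773017}{19291986}$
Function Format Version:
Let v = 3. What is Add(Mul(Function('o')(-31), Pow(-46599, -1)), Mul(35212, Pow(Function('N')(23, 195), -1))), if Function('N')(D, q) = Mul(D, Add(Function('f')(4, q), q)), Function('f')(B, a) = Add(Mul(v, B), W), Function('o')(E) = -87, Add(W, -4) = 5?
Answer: Rational(136773017, 19291986) ≈ 7.0896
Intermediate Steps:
W = 9 (W = Add(4, 5) = 9)
Function('f')(B, a) = Add(9, Mul(3, B)) (Function('f')(B, a) = Add(Mul(3, B), 9) = Add(9, Mul(3, B)))
Function('N')(D, q) = Mul(D, Add(21, q)) (Function('N')(D, q) = Mul(D, Add(Add(9, Mul(3, 4)), q)) = Mul(D, Add(Add(9, 12), q)) = Mul(D, Add(21, q)))
Add(Mul(Function('o')(-31), Pow(-46599, -1)), Mul(35212, Pow(Function('N')(23, 195), -1))) = Add(Mul(-87, Pow(-46599, -1)), Mul(35212, Pow(Mul(23, Add(21, 195)), -1))) = Add(Mul(-87, Rational(-1, 46599)), Mul(35212, Pow(Mul(23, 216), -1))) = Add(Rational(29, 15533), Mul(35212, Pow(4968, -1))) = Add(Rational(29, 15533), Mul(35212, Rational(1, 4968))) = Add(Rational(29, 15533), Rational(8803, 1242)) = Rational(136773017, 19291986)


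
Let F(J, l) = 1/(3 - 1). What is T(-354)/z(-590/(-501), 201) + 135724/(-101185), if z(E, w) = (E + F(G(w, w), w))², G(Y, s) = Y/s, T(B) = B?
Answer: -36346434823924/285924626785 ≈ -127.12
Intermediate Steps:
F(J, l) = ½ (F(J, l) = 1/2 = ½)
z(E, w) = (½ + E)² (z(E, w) = (E + ½)² = (½ + E)²)
T(-354)/z(-590/(-501), 201) + 135724/(-101185) = -354*4/(1 + 2*(-590/(-501)))² + 135724/(-101185) = -354*4/(1 + 2*(-590*(-1/501)))² + 135724*(-1/101185) = -354*4/(1 + 2*(590/501))² - 135724/101185 = -354*4/(1 + 1180/501)² - 135724/101185 = -354/((1681/501)²/4) - 135724/101185 = -354/((¼)*(2825761/251001)) - 135724/101185 = -354/2825761/1004004 - 135724/101185 = -354*1004004/2825761 - 135724/101185 = -355417416/2825761 - 135724/101185 = -36346434823924/285924626785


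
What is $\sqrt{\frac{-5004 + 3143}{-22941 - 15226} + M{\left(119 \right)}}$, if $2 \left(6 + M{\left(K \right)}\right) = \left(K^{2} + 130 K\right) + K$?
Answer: $\frac{2 \sqrt{5415009764582}}{38167} \approx 121.94$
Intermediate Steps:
$M{\left(K \right)} = -6 + \frac{K^{2}}{2} + \frac{131 K}{2}$ ($M{\left(K \right)} = -6 + \frac{\left(K^{2} + 130 K\right) + K}{2} = -6 + \frac{K^{2} + 131 K}{2} = -6 + \left(\frac{K^{2}}{2} + \frac{131 K}{2}\right) = -6 + \frac{K^{2}}{2} + \frac{131 K}{2}$)
$\sqrt{\frac{-5004 + 3143}{-22941 - 15226} + M{\left(119 \right)}} = \sqrt{\frac{-5004 + 3143}{-22941 - 15226} + \left(-6 + \frac{119^{2}}{2} + \frac{131}{2} \cdot 119\right)} = \sqrt{- \frac{1861}{-38167} + \left(-6 + \frac{1}{2} \cdot 14161 + \frac{15589}{2}\right)} = \sqrt{\left(-1861\right) \left(- \frac{1}{38167}\right) + \left(-6 + \frac{14161}{2} + \frac{15589}{2}\right)} = \sqrt{\frac{1861}{38167} + 14869} = \sqrt{\frac{567506984}{38167}} = \frac{2 \sqrt{5415009764582}}{38167}$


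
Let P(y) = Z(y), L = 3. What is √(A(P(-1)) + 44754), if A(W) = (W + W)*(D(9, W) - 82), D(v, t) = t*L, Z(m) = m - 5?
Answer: 3*√5106 ≈ 214.37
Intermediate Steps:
Z(m) = -5 + m
P(y) = -5 + y
D(v, t) = 3*t (D(v, t) = t*3 = 3*t)
A(W) = 2*W*(-82 + 3*W) (A(W) = (W + W)*(3*W - 82) = (2*W)*(-82 + 3*W) = 2*W*(-82 + 3*W))
√(A(P(-1)) + 44754) = √(2*(-5 - 1)*(-82 + 3*(-5 - 1)) + 44754) = √(2*(-6)*(-82 + 3*(-6)) + 44754) = √(2*(-6)*(-82 - 18) + 44754) = √(2*(-6)*(-100) + 44754) = √(1200 + 44754) = √45954 = 3*√5106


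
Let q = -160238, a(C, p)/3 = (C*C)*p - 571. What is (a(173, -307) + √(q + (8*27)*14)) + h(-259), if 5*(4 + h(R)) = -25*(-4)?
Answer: -27566306 + I*√157214 ≈ -2.7566e+7 + 396.5*I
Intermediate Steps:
a(C, p) = -1713 + 3*p*C² (a(C, p) = 3*((C*C)*p - 571) = 3*(C²*p - 571) = 3*(p*C² - 571) = 3*(-571 + p*C²) = -1713 + 3*p*C²)
h(R) = 16 (h(R) = -4 + (-25*(-4))/5 = -4 + (⅕)*100 = -4 + 20 = 16)
(a(173, -307) + √(q + (8*27)*14)) + h(-259) = ((-1713 + 3*(-307)*173²) + √(-160238 + (8*27)*14)) + 16 = ((-1713 + 3*(-307)*29929) + √(-160238 + 216*14)) + 16 = ((-1713 - 27564609) + √(-160238 + 3024)) + 16 = (-27566322 + √(-157214)) + 16 = (-27566322 + I*√157214) + 16 = -27566306 + I*√157214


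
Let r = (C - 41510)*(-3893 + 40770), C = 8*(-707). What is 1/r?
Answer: -1/1739340582 ≈ -5.7493e-10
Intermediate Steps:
C = -5656
r = -1739340582 (r = (-5656 - 41510)*(-3893 + 40770) = -47166*36877 = -1739340582)
1/r = 1/(-1739340582) = -1/1739340582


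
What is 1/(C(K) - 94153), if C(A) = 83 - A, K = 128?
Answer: -1/94198 ≈ -1.0616e-5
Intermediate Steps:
1/(C(K) - 94153) = 1/((83 - 1*128) - 94153) = 1/((83 - 128) - 94153) = 1/(-45 - 94153) = 1/(-94198) = -1/94198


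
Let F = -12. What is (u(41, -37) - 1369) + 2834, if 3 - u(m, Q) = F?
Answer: 1480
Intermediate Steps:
u(m, Q) = 15 (u(m, Q) = 3 - 1*(-12) = 3 + 12 = 15)
(u(41, -37) - 1369) + 2834 = (15 - 1369) + 2834 = -1354 + 2834 = 1480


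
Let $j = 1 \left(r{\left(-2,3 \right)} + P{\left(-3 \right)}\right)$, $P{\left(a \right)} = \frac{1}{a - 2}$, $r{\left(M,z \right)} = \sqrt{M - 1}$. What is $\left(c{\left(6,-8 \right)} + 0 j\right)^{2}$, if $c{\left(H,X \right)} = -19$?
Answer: $361$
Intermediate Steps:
$r{\left(M,z \right)} = \sqrt{-1 + M}$
$P{\left(a \right)} = \frac{1}{-2 + a}$
$j = - \frac{1}{5} + i \sqrt{3}$ ($j = 1 \left(\sqrt{-1 - 2} + \frac{1}{-2 - 3}\right) = 1 \left(\sqrt{-3} + \frac{1}{-5}\right) = 1 \left(i \sqrt{3} - \frac{1}{5}\right) = 1 \left(- \frac{1}{5} + i \sqrt{3}\right) = - \frac{1}{5} + i \sqrt{3} \approx -0.2 + 1.732 i$)
$\left(c{\left(6,-8 \right)} + 0 j\right)^{2} = \left(-19 + 0 \left(- \frac{1}{5} + i \sqrt{3}\right)\right)^{2} = \left(-19 + 0\right)^{2} = \left(-19\right)^{2} = 361$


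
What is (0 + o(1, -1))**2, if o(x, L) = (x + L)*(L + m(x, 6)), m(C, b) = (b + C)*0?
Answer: 0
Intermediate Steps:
m(C, b) = 0 (m(C, b) = (C + b)*0 = 0)
o(x, L) = L*(L + x) (o(x, L) = (x + L)*(L + 0) = (L + x)*L = L*(L + x))
(0 + o(1, -1))**2 = (0 - (-1 + 1))**2 = (0 - 1*0)**2 = (0 + 0)**2 = 0**2 = 0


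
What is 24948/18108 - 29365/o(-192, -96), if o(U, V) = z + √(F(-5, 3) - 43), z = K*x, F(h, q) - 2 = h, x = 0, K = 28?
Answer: 693/503 + 29365*I*√46/46 ≈ 1.3777 + 4329.6*I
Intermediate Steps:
F(h, q) = 2 + h
z = 0 (z = 28*0 = 0)
o(U, V) = I*√46 (o(U, V) = 0 + √((2 - 5) - 43) = 0 + √(-3 - 43) = 0 + √(-46) = 0 + I*√46 = I*√46)
24948/18108 - 29365/o(-192, -96) = 24948/18108 - 29365*(-I*√46/46) = 24948*(1/18108) - (-29365)*I*√46/46 = 693/503 + 29365*I*√46/46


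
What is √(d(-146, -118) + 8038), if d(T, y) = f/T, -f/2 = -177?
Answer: √42821581/73 ≈ 89.641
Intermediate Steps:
f = 354 (f = -2*(-177) = 354)
d(T, y) = 354/T
√(d(-146, -118) + 8038) = √(354/(-146) + 8038) = √(354*(-1/146) + 8038) = √(-177/73 + 8038) = √(586597/73) = √42821581/73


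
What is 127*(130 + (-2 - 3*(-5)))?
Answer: 18161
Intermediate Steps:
127*(130 + (-2 - 3*(-5))) = 127*(130 + (-2 + 15)) = 127*(130 + 13) = 127*143 = 18161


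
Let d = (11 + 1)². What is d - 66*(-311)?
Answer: 20670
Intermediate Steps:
d = 144 (d = 12² = 144)
d - 66*(-311) = 144 - 66*(-311) = 144 + 20526 = 20670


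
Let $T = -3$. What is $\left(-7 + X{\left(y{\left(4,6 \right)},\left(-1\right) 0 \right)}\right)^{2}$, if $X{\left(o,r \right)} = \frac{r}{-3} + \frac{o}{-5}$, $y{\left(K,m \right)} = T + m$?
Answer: $\frac{1444}{25} \approx 57.76$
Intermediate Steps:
$y{\left(K,m \right)} = -3 + m$
$X{\left(o,r \right)} = - \frac{r}{3} - \frac{o}{5}$ ($X{\left(o,r \right)} = r \left(- \frac{1}{3}\right) + o \left(- \frac{1}{5}\right) = - \frac{r}{3} - \frac{o}{5}$)
$\left(-7 + X{\left(y{\left(4,6 \right)},\left(-1\right) 0 \right)}\right)^{2} = \left(-7 - \left(\frac{-3 + 6}{5} + \frac{1}{3} \left(-1\right) 0\right)\right)^{2} = \left(-7 - \frac{3}{5}\right)^{2} = \left(- \frac{38}{5}\right)^{2} = \frac{1444}{25}$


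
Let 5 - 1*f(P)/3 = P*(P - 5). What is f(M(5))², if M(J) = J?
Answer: 225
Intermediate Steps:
f(P) = 15 - 3*P*(-5 + P) (f(P) = 15 - 3*P*(P - 5) = 15 - 3*P*(-5 + P))
f(M(5))² = (15 - 3*5² + 15*5)² = (15 - 3*25 + 75)² = (15 - 75 + 75)² = 15² = 225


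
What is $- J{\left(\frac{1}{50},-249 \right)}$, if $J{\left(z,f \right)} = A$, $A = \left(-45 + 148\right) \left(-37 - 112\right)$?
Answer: $15347$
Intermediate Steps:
$A = -15347$ ($A = 103 \left(-149\right) = -15347$)
$J{\left(z,f \right)} = -15347$
$- J{\left(\frac{1}{50},-249 \right)} = \left(-1\right) \left(-15347\right) = 15347$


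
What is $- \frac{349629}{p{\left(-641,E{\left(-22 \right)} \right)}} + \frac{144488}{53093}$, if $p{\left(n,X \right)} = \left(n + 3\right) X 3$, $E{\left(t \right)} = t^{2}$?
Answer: $\frac{50804355995}{16394693656} \approx 3.0988$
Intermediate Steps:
$p{\left(n,X \right)} = 3 X \left(3 + n\right)$ ($p{\left(n,X \right)} = \left(3 + n\right) X 3 = X \left(3 + n\right) 3 = 3 X \left(3 + n\right)$)
$- \frac{349629}{p{\left(-641,E{\left(-22 \right)} \right)}} + \frac{144488}{53093} = - \frac{349629}{3 \left(-22\right)^{2} \left(3 - 641\right)} + \frac{144488}{53093} = - \frac{349629}{3 \cdot 484 \left(-638\right)} + 144488 \cdot \frac{1}{53093} = - \frac{349629}{-926376} + \frac{144488}{53093} = \left(-349629\right) \left(- \frac{1}{926376}\right) + \frac{144488}{53093} = \frac{116543}{308792} + \frac{144488}{53093} = \frac{50804355995}{16394693656}$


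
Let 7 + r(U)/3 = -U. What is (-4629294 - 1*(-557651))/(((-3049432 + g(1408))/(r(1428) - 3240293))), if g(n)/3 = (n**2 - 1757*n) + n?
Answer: -6605422367257/2259692 ≈ -2.9232e+6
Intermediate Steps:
r(U) = -21 - 3*U (r(U) = -21 + 3*(-U) = -21 - 3*U)
g(n) = -5268*n + 3*n**2 (g(n) = 3*((n**2 - 1757*n) + n) = 3*(n**2 - 1756*n) = -5268*n + 3*n**2)
(-4629294 - 1*(-557651))/(((-3049432 + g(1408))/(r(1428) - 3240293))) = (-4629294 - 1*(-557651))/(((-3049432 + 3*1408*(-1756 + 1408))/((-21 - 3*1428) - 3240293))) = (-4629294 + 557651)/(((-3049432 + 3*1408*(-348))/((-21 - 4284) - 3240293))) = -4071643*(-4305 - 3240293)/(-3049432 - 1469952) = -4071643/((-4519384/(-3244598))) = -4071643/((-4519384*(-1/3244598))) = -4071643/2259692/1622299 = -4071643*1622299/2259692 = -6605422367257/2259692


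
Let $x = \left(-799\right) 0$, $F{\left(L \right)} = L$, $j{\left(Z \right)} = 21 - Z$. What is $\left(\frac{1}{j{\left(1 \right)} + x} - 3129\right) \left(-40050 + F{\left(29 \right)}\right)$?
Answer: $\frac{2504474159}{20} \approx 1.2522 \cdot 10^{8}$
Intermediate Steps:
$x = 0$
$\left(\frac{1}{j{\left(1 \right)} + x} - 3129\right) \left(-40050 + F{\left(29 \right)}\right) = \left(\frac{1}{\left(21 - 1\right) + 0} - 3129\right) \left(-40050 + 29\right) = \left(\frac{1}{\left(21 - 1\right) + 0} - 3129\right) \left(-40021\right) = \left(\frac{1}{20 + 0} - 3129\right) \left(-40021\right) = \left(\frac{1}{20} - 3129\right) \left(-40021\right) = \left(- \frac{62579}{20}\right) \left(-40021\right) = \frac{2504474159}{20}$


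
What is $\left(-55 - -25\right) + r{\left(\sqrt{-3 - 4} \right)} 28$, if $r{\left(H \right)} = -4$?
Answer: $-142$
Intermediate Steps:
$\left(-55 - -25\right) + r{\left(\sqrt{-3 - 4} \right)} 28 = \left(-55 - -25\right) - 112 = \left(-55 + 25\right) - 112 = -30 - 112 = -142$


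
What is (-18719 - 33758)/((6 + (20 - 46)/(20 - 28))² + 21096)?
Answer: -839632/338905 ≈ -2.4775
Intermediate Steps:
(-18719 - 33758)/((6 + (20 - 46)/(20 - 28))² + 21096) = -52477/((6 - 26/(-8))² + 21096) = -52477/((6 - 26*(-⅛))² + 21096) = -52477/((6 + 13/4)² + 21096) = -52477/((37/4)² + 21096) = -52477/(1369/16 + 21096) = -52477/338905/16 = -52477*16/338905 = -839632/338905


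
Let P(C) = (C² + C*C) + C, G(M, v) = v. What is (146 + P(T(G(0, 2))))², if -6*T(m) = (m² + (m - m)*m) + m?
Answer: 21609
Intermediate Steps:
T(m) = -m/6 - m²/6 (T(m) = -((m² + (m - m)*m) + m)/6 = -((m² + 0*m) + m)/6 = -((m² + 0) + m)/6 = -(m² + m)/6 = -(m + m²)/6 = -m/6 - m²/6)
P(C) = C + 2*C² (P(C) = (C² + C²) + C = 2*C² + C = C + 2*C²)
(146 + P(T(G(0, 2))))² = (146 + (-⅙*2*(1 + 2))*(1 + 2*(-⅙*2*(1 + 2))))² = (146 + (-⅙*2*3)*(1 + 2*(-⅙*2*3)))² = (146 - (1 + 2*(-1)))² = (146 - (1 - 2))² = (146 - 1*(-1))² = (146 + 1)² = 147² = 21609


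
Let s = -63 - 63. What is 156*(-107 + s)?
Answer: -36348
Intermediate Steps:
s = -126
156*(-107 + s) = 156*(-107 - 126) = 156*(-233) = -36348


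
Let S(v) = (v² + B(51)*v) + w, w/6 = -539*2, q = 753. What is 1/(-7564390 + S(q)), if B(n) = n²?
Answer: -1/5045296 ≈ -1.9820e-7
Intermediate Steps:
w = -6468 (w = 6*(-539*2) = 6*(-1078) = -6468)
S(v) = -6468 + v² + 2601*v (S(v) = (v² + 51²*v) - 6468 = (v² + 2601*v) - 6468 = -6468 + v² + 2601*v)
1/(-7564390 + S(q)) = 1/(-7564390 + (-6468 + 753² + 2601*753)) = 1/(-7564390 + (-6468 + 567009 + 1958553)) = 1/(-7564390 + 2519094) = 1/(-5045296) = -1/5045296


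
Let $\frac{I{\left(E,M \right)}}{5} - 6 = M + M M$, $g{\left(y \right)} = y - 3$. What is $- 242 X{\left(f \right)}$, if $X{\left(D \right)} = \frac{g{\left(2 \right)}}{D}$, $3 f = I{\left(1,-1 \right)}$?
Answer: $\frac{121}{5} \approx 24.2$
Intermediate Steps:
$g{\left(y \right)} = -3 + y$
$I{\left(E,M \right)} = 30 + 5 M + 5 M^{2}$ ($I{\left(E,M \right)} = 30 + 5 \left(M + M M\right) = 30 + 5 \left(M + M^{2}\right) = 30 + \left(5 M + 5 M^{2}\right) = 30 + 5 M + 5 M^{2}$)
$f = 10$ ($f = \frac{30 + 5 \left(-1\right) + 5 \left(-1\right)^{2}}{3} = \frac{30 - 5 + 5 \cdot 1}{3} = \frac{30 - 5 + 5}{3} = \frac{1}{3} \cdot 30 = 10$)
$X{\left(D \right)} = - \frac{1}{D}$ ($X{\left(D \right)} = \frac{-3 + 2}{D} = - \frac{1}{D}$)
$- 242 X{\left(f \right)} = - 242 \left(- \frac{1}{10}\right) = - 242 \left(\left(-1\right) \frac{1}{10}\right) = \left(-242\right) \left(- \frac{1}{10}\right) = \frac{121}{5}$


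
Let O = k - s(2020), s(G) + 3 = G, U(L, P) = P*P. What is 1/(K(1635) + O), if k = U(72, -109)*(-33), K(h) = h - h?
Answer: -1/394090 ≈ -2.5375e-6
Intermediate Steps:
U(L, P) = P²
K(h) = 0
s(G) = -3 + G
k = -392073 (k = (-109)²*(-33) = 11881*(-33) = -392073)
O = -394090 (O = -392073 - (-3 + 2020) = -392073 - 1*2017 = -392073 - 2017 = -394090)
1/(K(1635) + O) = 1/(0 - 394090) = 1/(-394090) = -1/394090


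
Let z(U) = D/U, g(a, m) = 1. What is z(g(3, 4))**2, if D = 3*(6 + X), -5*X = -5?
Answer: 441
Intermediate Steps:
X = 1 (X = -1/5*(-5) = 1)
D = 21 (D = 3*(6 + 1) = 3*7 = 21)
z(U) = 21/U
z(g(3, 4))**2 = (21/1)**2 = (21*1)**2 = 21**2 = 441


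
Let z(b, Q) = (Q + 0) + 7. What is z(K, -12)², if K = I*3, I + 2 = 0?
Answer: 25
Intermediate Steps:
I = -2 (I = -2 + 0 = -2)
K = -6 (K = -2*3 = -6)
z(b, Q) = 7 + Q (z(b, Q) = Q + 7 = 7 + Q)
z(K, -12)² = (7 - 12)² = (-5)² = 25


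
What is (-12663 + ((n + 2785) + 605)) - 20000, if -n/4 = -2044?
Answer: -21097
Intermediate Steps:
n = 8176 (n = -4*(-2044) = 8176)
(-12663 + ((n + 2785) + 605)) - 20000 = (-12663 + ((8176 + 2785) + 605)) - 20000 = (-12663 + (10961 + 605)) - 20000 = (-12663 + 11566) - 20000 = -1097 - 20000 = -21097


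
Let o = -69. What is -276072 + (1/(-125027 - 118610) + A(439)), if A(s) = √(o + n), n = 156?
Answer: -67261353865/243637 + √87 ≈ -2.7606e+5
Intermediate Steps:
A(s) = √87 (A(s) = √(-69 + 156) = √87)
-276072 + (1/(-125027 - 118610) + A(439)) = -276072 + (1/(-125027 - 118610) + √87) = -276072 + (1/(-243637) + √87) = -276072 + (-1/243637 + √87) = -67261353865/243637 + √87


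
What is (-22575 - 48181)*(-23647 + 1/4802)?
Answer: 81985188746/49 ≈ 1.6732e+9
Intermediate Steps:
(-22575 - 48181)*(-23647 + 1/4802) = -70756*(-23647 + 1/4802) = -70756*(-113552893/4802) = 81985188746/49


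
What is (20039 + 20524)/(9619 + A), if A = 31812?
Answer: 40563/41431 ≈ 0.97905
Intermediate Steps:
(20039 + 20524)/(9619 + A) = (20039 + 20524)/(9619 + 31812) = 40563/41431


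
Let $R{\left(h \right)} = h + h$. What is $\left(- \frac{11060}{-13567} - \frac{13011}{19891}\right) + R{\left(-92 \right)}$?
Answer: $- \frac{49610986025}{269861197} \approx -183.84$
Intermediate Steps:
$R{\left(h \right)} = 2 h$
$\left(- \frac{11060}{-13567} - \frac{13011}{19891}\right) + R{\left(-92 \right)} = \left(- \frac{11060}{-13567} - \frac{13011}{19891}\right) + 2 \left(-92\right) = \left(\left(-11060\right) \left(- \frac{1}{13567}\right) - \frac{13011}{19891}\right) - 184 = \left(\frac{11060}{13567} - \frac{13011}{19891}\right) - 184 = \frac{43474223}{269861197} - 184 = - \frac{49610986025}{269861197}$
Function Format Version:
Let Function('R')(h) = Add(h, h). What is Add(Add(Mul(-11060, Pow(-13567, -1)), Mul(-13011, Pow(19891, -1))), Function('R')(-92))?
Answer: Rational(-49610986025, 269861197) ≈ -183.84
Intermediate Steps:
Function('R')(h) = Mul(2, h)
Add(Add(Mul(-11060, Pow(-13567, -1)), Mul(-13011, Pow(19891, -1))), Function('R')(-92)) = Add(Add(Mul(-11060, Pow(-13567, -1)), Mul(-13011, Pow(19891, -1))), Mul(2, -92)) = Add(Add(Mul(-11060, Rational(-1, 13567)), Mul(-13011, Rational(1, 19891))), -184) = Add(Add(Rational(11060, 13567), Rational(-13011, 19891)), -184) = Add(Rational(43474223, 269861197), -184) = Rational(-49610986025, 269861197)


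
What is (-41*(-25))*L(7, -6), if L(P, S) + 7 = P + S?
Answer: -6150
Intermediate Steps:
L(P, S) = -7 + P + S (L(P, S) = -7 + (P + S) = -7 + P + S)
(-41*(-25))*L(7, -6) = (-41*(-25))*(-7 + 7 - 6) = 1025*(-6) = -6150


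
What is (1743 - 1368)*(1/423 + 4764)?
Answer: 251896625/141 ≈ 1.7865e+6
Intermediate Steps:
(1743 - 1368)*(1/423 + 4764) = 375*(1/423 + 4764) = 375*(2015173/423) = 251896625/141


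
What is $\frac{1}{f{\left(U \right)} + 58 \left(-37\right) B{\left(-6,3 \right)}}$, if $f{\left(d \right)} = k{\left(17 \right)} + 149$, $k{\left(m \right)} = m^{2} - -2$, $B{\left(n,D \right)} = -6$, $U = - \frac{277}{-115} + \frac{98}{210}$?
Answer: $\frac{1}{13316} \approx 7.5098 \cdot 10^{-5}$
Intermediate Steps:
$U = \frac{992}{345}$ ($U = \left(-277\right) \left(- \frac{1}{115}\right) + 98 \cdot \frac{1}{210} = \frac{277}{115} + \frac{7}{15} = \frac{992}{345} \approx 2.8754$)
$k{\left(m \right)} = 2 + m^{2}$ ($k{\left(m \right)} = m^{2} + 2 = 2 + m^{2}$)
$f{\left(d \right)} = 440$ ($f{\left(d \right)} = \left(2 + 17^{2}\right) + 149 = \left(2 + 289\right) + 149 = 291 + 149 = 440$)
$\frac{1}{f{\left(U \right)} + 58 \left(-37\right) B{\left(-6,3 \right)}} = \frac{1}{440 + 58 \left(-37\right) \left(-6\right)} = \frac{1}{440 - -12876} = \frac{1}{440 + 12876} = \frac{1}{13316}$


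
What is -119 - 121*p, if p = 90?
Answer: -11009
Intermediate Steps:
-119 - 121*p = -119 - 121*90 = -119 - 10890 = -11009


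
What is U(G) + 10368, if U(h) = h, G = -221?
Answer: 10147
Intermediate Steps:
U(G) + 10368 = -221 + 10368 = 10147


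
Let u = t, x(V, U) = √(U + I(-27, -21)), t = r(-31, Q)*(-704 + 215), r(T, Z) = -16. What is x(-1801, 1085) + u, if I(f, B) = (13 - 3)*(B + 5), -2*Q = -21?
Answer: 7824 + 5*√37 ≈ 7854.4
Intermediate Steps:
Q = 21/2 (Q = -½*(-21) = 21/2 ≈ 10.500)
I(f, B) = 50 + 10*B (I(f, B) = 10*(5 + B) = 50 + 10*B)
t = 7824 (t = -16*(-704 + 215) = -16*(-489) = 7824)
x(V, U) = √(-160 + U) (x(V, U) = √(U + (50 + 10*(-21))) = √(U + (50 - 210)) = √(U - 160) = √(-160 + U))
u = 7824
x(-1801, 1085) + u = √(-160 + 1085) + 7824 = √925 + 7824 = 5*√37 + 7824 = 7824 + 5*√37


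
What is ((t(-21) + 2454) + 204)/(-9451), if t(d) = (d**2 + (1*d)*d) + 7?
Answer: -3547/9451 ≈ -0.37530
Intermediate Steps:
t(d) = 7 + 2*d**2 (t(d) = (d**2 + d*d) + 7 = (d**2 + d**2) + 7 = 2*d**2 + 7 = 7 + 2*d**2)
((t(-21) + 2454) + 204)/(-9451) = (((7 + 2*(-21)**2) + 2454) + 204)/(-9451) = (((7 + 2*441) + 2454) + 204)*(-1/9451) = (((7 + 882) + 2454) + 204)*(-1/9451) = ((889 + 2454) + 204)*(-1/9451) = (3343 + 204)*(-1/9451) = 3547*(-1/9451) = -3547/9451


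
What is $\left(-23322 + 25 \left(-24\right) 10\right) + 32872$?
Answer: $3550$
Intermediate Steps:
$\left(-23322 + 25 \left(-24\right) 10\right) + 32872 = \left(-23322 - 6000\right) + 32872 = -29322 + 32872 = 3550$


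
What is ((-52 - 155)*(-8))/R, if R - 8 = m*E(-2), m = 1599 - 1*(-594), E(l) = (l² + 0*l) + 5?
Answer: 1656/19745 ≈ 0.083869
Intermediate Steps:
E(l) = 5 + l² (E(l) = (l² + 0) + 5 = l² + 5 = 5 + l²)
m = 2193 (m = 1599 + 594 = 2193)
R = 19745 (R = 8 + 2193*(5 + (-2)²) = 8 + 2193*(5 + 4) = 8 + 2193*9 = 8 + 19737 = 19745)
((-52 - 155)*(-8))/R = ((-52 - 155)*(-8))/19745 = -207*(-8)*(1/19745) = 1656*(1/19745) = 1656/19745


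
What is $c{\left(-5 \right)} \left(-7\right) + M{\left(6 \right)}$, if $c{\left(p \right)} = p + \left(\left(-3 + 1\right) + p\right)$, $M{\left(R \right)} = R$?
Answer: $90$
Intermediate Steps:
$c{\left(p \right)} = -2 + 2 p$ ($c{\left(p \right)} = p + \left(-2 + p\right) = -2 + 2 p$)
$c{\left(-5 \right)} \left(-7\right) + M{\left(6 \right)} = \left(-2 + 2 \left(-5\right)\right) \left(-7\right) + 6 = \left(-2 - 10\right) \left(-7\right) + 6 = \left(-12\right) \left(-7\right) + 6 = 84 + 6 = 90$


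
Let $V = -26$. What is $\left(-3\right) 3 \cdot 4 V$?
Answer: $936$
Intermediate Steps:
$\left(-3\right) 3 \cdot 4 V = \left(-3\right) 3 \cdot 4 \left(-26\right) = \left(-9\right) 4 \left(-26\right) = \left(-36\right) \left(-26\right) = 936$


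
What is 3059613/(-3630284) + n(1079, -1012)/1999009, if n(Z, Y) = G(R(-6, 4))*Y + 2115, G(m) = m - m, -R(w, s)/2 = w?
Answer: -6108515872857/7256970388556 ≈ -0.84174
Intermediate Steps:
R(w, s) = -2*w
G(m) = 0
n(Z, Y) = 2115 (n(Z, Y) = 0*Y + 2115 = 0 + 2115 = 2115)
3059613/(-3630284) + n(1079, -1012)/1999009 = 3059613/(-3630284) + 2115/1999009 = 3059613*(-1/3630284) + 2115*(1/1999009) = -3059613/3630284 + 2115/1999009 = -6108515872857/7256970388556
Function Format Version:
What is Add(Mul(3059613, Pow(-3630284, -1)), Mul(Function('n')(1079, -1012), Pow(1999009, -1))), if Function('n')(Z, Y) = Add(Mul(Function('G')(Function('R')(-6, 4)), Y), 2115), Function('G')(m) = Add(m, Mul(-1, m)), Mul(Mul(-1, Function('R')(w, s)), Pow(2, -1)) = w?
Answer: Rational(-6108515872857, 7256970388556) ≈ -0.84174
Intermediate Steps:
Function('R')(w, s) = Mul(-2, w)
Function('G')(m) = 0
Function('n')(Z, Y) = 2115 (Function('n')(Z, Y) = Add(Mul(0, Y), 2115) = Add(0, 2115) = 2115)
Add(Mul(3059613, Pow(-3630284, -1)), Mul(Function('n')(1079, -1012), Pow(1999009, -1))) = Add(Mul(3059613, Pow(-3630284, -1)), Mul(2115, Pow(1999009, -1))) = Add(Mul(3059613, Rational(-1, 3630284)), Mul(2115, Rational(1, 1999009))) = Add(Rational(-3059613, 3630284), Rational(2115, 1999009)) = Rational(-6108515872857, 7256970388556)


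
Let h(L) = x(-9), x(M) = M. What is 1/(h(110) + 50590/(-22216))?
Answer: -11108/125267 ≈ -0.088675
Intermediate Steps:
h(L) = -9
1/(h(110) + 50590/(-22216)) = 1/(-9 + 50590/(-22216)) = 1/(-9 + 50590*(-1/22216)) = 1/(-9 - 25295/11108) = 1/(-125267/11108) = -11108/125267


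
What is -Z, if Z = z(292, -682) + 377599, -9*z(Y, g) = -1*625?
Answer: -3399016/9 ≈ -3.7767e+5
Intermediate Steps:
z(Y, g) = 625/9 (z(Y, g) = -(-1)*625/9 = -⅑*(-625) = 625/9)
Z = 3399016/9 (Z = 625/9 + 377599 = 3399016/9 ≈ 3.7767e+5)
-Z = -1*3399016/9 = -3399016/9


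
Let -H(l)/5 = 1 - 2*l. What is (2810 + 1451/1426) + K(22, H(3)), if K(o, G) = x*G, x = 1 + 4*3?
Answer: 4471961/1426 ≈ 3136.0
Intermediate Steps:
H(l) = -5 + 10*l (H(l) = -5*(1 - 2*l) = -5 + 10*l)
x = 13 (x = 1 + 12 = 13)
K(o, G) = 13*G
(2810 + 1451/1426) + K(22, H(3)) = (2810 + 1451/1426) + 13*(-5 + 10*3) = (2810 + 1451*(1/1426)) + 13*(-5 + 30) = (2810 + 1451/1426) + 13*25 = 4008511/1426 + 325 = 4471961/1426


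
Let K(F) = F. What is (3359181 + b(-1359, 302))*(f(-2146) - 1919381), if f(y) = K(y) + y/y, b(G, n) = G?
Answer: -6452142276372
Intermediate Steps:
f(y) = 1 + y (f(y) = y + y/y = y + 1 = 1 + y)
(3359181 + b(-1359, 302))*(f(-2146) - 1919381) = (3359181 - 1359)*((1 - 2146) - 1919381) = 3357822*(-2145 - 1919381) = 3357822*(-1921526) = -6452142276372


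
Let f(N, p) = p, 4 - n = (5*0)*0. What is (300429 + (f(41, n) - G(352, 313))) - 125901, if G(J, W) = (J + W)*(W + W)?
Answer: -241758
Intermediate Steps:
n = 4 (n = 4 - 5*0*0 = 4 - 0*0 = 4 - 1*0 = 4 + 0 = 4)
G(J, W) = 2*W*(J + W) (G(J, W) = (J + W)*(2*W) = 2*W*(J + W))
(300429 + (f(41, n) - G(352, 313))) - 125901 = (300429 + (4 - 2*313*(352 + 313))) - 125901 = (300429 + (4 - 2*313*665)) - 125901 = (300429 + (4 - 1*416290)) - 125901 = (300429 + (4 - 416290)) - 125901 = (300429 - 416286) - 125901 = -115857 - 125901 = -241758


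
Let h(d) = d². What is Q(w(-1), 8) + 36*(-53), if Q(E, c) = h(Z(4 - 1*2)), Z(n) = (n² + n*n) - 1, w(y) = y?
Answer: -1859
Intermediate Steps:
Z(n) = -1 + 2*n² (Z(n) = (n² + n²) - 1 = 2*n² - 1 = -1 + 2*n²)
Q(E, c) = 49 (Q(E, c) = (-1 + 2*(4 - 1*2)²)² = (-1 + 2*(4 - 2)²)² = (-1 + 2*2²)² = (-1 + 2*4)² = (-1 + 8)² = 7² = 49)
Q(w(-1), 8) + 36*(-53) = 49 + 36*(-53) = 49 - 1908 = -1859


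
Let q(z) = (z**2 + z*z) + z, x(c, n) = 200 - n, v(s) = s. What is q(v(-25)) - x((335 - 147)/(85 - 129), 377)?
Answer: 1402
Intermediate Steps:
q(z) = z + 2*z**2 (q(z) = (z**2 + z**2) + z = 2*z**2 + z = z + 2*z**2)
q(v(-25)) - x((335 - 147)/(85 - 129), 377) = -25*(1 + 2*(-25)) - (200 - 1*377) = -25*(1 - 50) - (200 - 377) = -25*(-49) - 1*(-177) = 1225 + 177 = 1402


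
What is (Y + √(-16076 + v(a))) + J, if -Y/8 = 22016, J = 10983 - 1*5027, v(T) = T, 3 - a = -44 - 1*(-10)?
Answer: -170172 + I*√16039 ≈ -1.7017e+5 + 126.65*I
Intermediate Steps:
a = 37 (a = 3 - (-44 - 1*(-10)) = 3 - (-44 + 10) = 3 - 1*(-34) = 3 + 34 = 37)
J = 5956 (J = 10983 - 5027 = 5956)
Y = -176128 (Y = -8*22016 = -176128)
(Y + √(-16076 + v(a))) + J = (-176128 + √(-16076 + 37)) + 5956 = (-176128 + √(-16039)) + 5956 = (-176128 + I*√16039) + 5956 = -170172 + I*√16039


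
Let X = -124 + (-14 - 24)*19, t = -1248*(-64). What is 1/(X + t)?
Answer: 1/79026 ≈ 1.2654e-5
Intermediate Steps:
t = 79872
X = -846 (X = -124 - 38*19 = -124 - 722 = -846)
1/(X + t) = 1/(-846 + 79872) = 1/79026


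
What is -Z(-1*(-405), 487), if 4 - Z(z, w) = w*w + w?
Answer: 237652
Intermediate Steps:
Z(z, w) = 4 - w - w² (Z(z, w) = 4 - (w*w + w) = 4 - (w² + w) = 4 - (w + w²) = 4 + (-w - w²) = 4 - w - w²)
-Z(-1*(-405), 487) = -(4 - 1*487 - 1*487²) = -(4 - 487 - 1*237169) = -(4 - 487 - 237169) = -1*(-237652) = 237652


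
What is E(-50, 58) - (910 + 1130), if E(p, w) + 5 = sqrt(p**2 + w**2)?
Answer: -2045 + 2*sqrt(1466) ≈ -1968.4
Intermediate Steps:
E(p, w) = -5 + sqrt(p**2 + w**2)
E(-50, 58) - (910 + 1130) = (-5 + sqrt((-50)**2 + 58**2)) - (910 + 1130) = (-5 + sqrt(2500 + 3364)) - 1*2040 = (-5 + sqrt(5864)) - 2040 = (-5 + 2*sqrt(1466)) - 2040 = -2045 + 2*sqrt(1466)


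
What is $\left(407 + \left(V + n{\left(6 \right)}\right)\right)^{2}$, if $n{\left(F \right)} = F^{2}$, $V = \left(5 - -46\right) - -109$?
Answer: $363609$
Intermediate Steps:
$V = 160$ ($V = \left(5 + 46\right) + 109 = 51 + 109 = 160$)
$\left(407 + \left(V + n{\left(6 \right)}\right)\right)^{2} = \left(407 + \left(160 + 6^{2}\right)\right)^{2} = \left(407 + \left(160 + 36\right)\right)^{2} = \left(407 + 196\right)^{2} = 603^{2} = 363609$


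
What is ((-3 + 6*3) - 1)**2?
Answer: 196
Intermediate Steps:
((-3 + 6*3) - 1)**2 = ((-3 + 18) - 1)**2 = (15 - 1)**2 = 14**2 = 196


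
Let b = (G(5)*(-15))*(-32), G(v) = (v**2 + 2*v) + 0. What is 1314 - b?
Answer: -15486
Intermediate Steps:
G(v) = v**2 + 2*v
b = 16800 (b = ((5*(2 + 5))*(-15))*(-32) = ((5*7)*(-15))*(-32) = (35*(-15))*(-32) = -525*(-32) = 16800)
1314 - b = 1314 - 1*16800 = 1314 - 16800 = -15486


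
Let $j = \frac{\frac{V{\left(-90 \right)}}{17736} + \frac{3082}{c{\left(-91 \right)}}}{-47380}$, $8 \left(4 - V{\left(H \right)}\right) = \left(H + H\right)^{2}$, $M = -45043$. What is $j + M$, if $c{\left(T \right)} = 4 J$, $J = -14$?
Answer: $- \frac{66239353043641}{1470580440} \approx -45043.0$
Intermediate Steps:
$V{\left(H \right)} = 4 - \frac{H^{2}}{2}$ ($V{\left(H \right)} = 4 - \frac{\left(H + H\right)^{2}}{8} = 4 - \frac{\left(2 H\right)^{2}}{8} = 4 - \frac{4 H^{2}}{8} = 4 - \frac{H^{2}}{2}$)
$c{\left(T \right)} = -56$ ($c{\left(T \right)} = 4 \left(-14\right) = -56$)
$j = \frac{1715279}{1470580440}$ ($j = \frac{\frac{4 - \frac{\left(-90\right)^{2}}{2}}{17736} + \frac{3082}{-56}}{-47380} = \left(\left(4 - 4050\right) \frac{1}{17736} + 3082 \left(- \frac{1}{56}\right)\right) \left(- \frac{1}{47380}\right) = \left(\left(4 - 4050\right) \frac{1}{17736} - \frac{1541}{28}\right) \left(- \frac{1}{47380}\right) = \left(\left(-4046\right) \frac{1}{17736} - \frac{1541}{28}\right) \left(- \frac{1}{47380}\right) = \left(- \frac{2023}{8868} - \frac{1541}{28}\right) \left(- \frac{1}{47380}\right) = \left(- \frac{1715279}{31038}\right) \left(- \frac{1}{47380}\right) = \frac{1715279}{1470580440} \approx 0.0011664$)
$j + M = \frac{1715279}{1470580440} - 45043 = - \frac{66239353043641}{1470580440}$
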